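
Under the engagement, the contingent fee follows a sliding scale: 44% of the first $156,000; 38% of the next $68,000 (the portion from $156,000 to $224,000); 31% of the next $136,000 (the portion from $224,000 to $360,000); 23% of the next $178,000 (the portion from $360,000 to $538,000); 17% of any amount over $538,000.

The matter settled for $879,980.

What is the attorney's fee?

$235,716.60

First $156,000 at 44% = $68,640.00
Next $68,000 at 38% = $25,840.00
Next $136,000 at 31% = $42,160.00
Next $178,000 at 23% = $40,940.00
Remaining $341,980 at 17% = $58,136.60
Fee: $68,640.00 + $25,840.00 + $42,160.00 + $40,940.00 + $58,136.60 = $235,716.60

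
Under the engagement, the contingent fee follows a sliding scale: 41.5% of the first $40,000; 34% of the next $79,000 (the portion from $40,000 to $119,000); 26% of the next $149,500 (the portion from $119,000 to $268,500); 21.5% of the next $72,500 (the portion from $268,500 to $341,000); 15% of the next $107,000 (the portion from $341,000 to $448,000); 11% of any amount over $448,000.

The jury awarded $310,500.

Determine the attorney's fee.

$91,360.00

First $40,000 at 41.5% = $16,600.00
Next $79,000 at 34% = $26,860.00
Next $149,500 at 26% = $38,870.00
Remaining $42,000 at 21.5% = $9,030.00
Fee: $16,600.00 + $26,860.00 + $38,870.00 + $9,030.00 = $91,360.00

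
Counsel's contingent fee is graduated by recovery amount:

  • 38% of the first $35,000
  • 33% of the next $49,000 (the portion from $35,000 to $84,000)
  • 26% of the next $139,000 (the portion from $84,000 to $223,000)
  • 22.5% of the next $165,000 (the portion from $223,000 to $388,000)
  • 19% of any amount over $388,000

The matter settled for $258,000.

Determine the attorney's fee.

First $35,000 at 38% = $13,300.00
Next $49,000 at 33% = $16,170.00
Next $139,000 at 26% = $36,140.00
Remaining $35,000 at 22.5% = $7,875.00
Fee: $13,300.00 + $16,170.00 + $36,140.00 + $7,875.00 = $73,485.00

$73,485.00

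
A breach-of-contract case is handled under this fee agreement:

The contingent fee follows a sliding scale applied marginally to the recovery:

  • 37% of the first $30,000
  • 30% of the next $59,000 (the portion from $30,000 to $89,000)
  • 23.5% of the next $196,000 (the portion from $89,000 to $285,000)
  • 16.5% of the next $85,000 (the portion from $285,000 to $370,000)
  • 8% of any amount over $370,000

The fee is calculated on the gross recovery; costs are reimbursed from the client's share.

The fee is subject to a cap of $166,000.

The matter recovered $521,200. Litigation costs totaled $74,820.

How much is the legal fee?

$100,981.00

Fee base is the gross recovery, $521,200; costs are reimbursed separately.
First $30,000 at 37% = $11,100.00
Next $59,000 at 30% = $17,700.00
Next $196,000 at 23.5% = $46,060.00
Next $85,000 at 16.5% = $14,025.00
Remaining $151,200 at 8% = $12,096.00
Fee: $11,100.00 + $17,700.00 + $46,060.00 + $14,025.00 + $12,096.00 = $100,981.00
$100,981.00 is under the $166,000 cap.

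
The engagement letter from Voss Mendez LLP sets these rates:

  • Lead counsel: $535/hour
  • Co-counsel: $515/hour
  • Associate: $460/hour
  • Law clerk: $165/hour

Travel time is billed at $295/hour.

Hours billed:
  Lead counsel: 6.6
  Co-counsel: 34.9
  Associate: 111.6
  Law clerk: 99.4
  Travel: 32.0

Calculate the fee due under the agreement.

$98,681.50

Lead counsel: 6.6 × $535 = $3,531.00
Co-counsel: 34.9 × $515 = $17,973.50
Associate: 111.6 × $460 = $51,336.00
Law clerk: 99.4 × $165 = $16,401.00
Subtotal: $3,531.00 + $17,973.50 + $51,336.00 + $16,401.00 = $89,241.50
Travel: 32.0 × $295 = $9,440.00
Total: $89,241.50 + $9,440.00 = $98,681.50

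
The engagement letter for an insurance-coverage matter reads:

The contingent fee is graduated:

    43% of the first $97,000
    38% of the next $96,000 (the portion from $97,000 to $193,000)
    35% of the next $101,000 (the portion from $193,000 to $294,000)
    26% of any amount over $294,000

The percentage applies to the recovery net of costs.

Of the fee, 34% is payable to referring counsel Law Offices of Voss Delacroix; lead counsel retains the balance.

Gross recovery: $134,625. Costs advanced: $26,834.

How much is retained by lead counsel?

$30,234.98

Fee base (net of costs): $134,625 − $26,834 = $107,791
First $97,000 at 43% = $41,710.00
Remaining $10,791 at 38% = $4,100.58
Fee: $41,710.00 + $4,100.58 = $45,810.58
Referral share: 34% of $45,810.58 = $15,575.60; lead counsel retains $45,810.58 − $15,575.60 = $30,234.98.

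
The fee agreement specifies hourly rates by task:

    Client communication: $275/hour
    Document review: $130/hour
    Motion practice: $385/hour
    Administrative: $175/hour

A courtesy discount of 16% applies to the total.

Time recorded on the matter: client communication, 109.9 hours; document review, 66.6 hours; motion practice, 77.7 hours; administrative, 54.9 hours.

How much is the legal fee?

Client communication: 109.9 × $275 = $30,222.50
Document review: 66.6 × $130 = $8,658.00
Motion practice: 77.7 × $385 = $29,914.50
Administrative: 54.9 × $175 = $9,607.50
Subtotal: $78,402.50
Less 16% discount: −$12,544.40
Total: $78,402.50 − $12,544.40 = $65,858.10

$65,858.10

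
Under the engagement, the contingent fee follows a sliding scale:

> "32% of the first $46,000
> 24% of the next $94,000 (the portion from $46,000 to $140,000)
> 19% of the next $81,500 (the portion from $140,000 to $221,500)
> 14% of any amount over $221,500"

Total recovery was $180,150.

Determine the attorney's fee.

First $46,000 at 32% = $14,720.00
Next $94,000 at 24% = $22,560.00
Remaining $40,150 at 19% = $7,628.50
Fee: $14,720.00 + $22,560.00 + $7,628.50 = $44,908.50

$44,908.50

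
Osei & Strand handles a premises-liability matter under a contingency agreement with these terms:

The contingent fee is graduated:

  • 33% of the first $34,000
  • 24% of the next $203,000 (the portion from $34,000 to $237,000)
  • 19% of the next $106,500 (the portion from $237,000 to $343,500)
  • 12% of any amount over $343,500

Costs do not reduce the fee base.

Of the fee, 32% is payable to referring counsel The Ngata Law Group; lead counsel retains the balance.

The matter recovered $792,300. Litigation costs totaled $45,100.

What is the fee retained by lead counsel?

Fee base is the gross recovery, $792,300; costs are reimbursed separately.
First $34,000 at 33% = $11,220.00
Next $203,000 at 24% = $48,720.00
Next $106,500 at 19% = $20,235.00
Remaining $448,800 at 12% = $53,856.00
Fee: $11,220.00 + $48,720.00 + $20,235.00 + $53,856.00 = $134,031.00
Referral share: 32% of $134,031.00 = $42,889.92; lead counsel retains $134,031.00 − $42,889.92 = $91,141.08.

$91,141.08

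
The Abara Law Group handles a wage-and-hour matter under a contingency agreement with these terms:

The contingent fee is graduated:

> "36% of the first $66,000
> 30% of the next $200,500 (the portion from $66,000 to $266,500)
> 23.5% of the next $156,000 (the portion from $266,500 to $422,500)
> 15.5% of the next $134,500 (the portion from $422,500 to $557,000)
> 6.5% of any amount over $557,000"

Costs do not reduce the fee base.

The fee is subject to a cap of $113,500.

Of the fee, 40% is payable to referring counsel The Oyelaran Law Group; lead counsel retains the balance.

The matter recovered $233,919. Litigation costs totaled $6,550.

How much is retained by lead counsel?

Fee base is the gross recovery, $233,919; costs are reimbursed separately.
First $66,000 at 36% = $23,760.00
Remaining $167,919 at 30% = $50,375.70
Fee: $23,760.00 + $50,375.70 = $74,135.70
$74,135.70 is under the $113,500 cap.
Referral share: 40% of $74,135.70 = $29,654.28; lead counsel retains $74,135.70 − $29,654.28 = $44,481.42.

$44,481.42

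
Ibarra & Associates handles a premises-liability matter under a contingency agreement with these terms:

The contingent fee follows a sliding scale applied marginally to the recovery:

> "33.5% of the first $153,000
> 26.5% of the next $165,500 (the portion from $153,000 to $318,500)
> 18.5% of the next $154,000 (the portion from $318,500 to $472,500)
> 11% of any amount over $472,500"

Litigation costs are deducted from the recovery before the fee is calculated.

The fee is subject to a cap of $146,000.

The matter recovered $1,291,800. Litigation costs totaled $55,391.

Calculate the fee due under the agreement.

$146,000.00

Fee base (net of costs): $1,291,800 − $55,391 = $1,236,409
First $153,000 at 33.5% = $51,255.00
Next $165,500 at 26.5% = $43,857.50
Next $154,000 at 18.5% = $28,490.00
Remaining $763,909 at 11% = $84,029.99
Fee: $51,255.00 + $43,857.50 + $28,490.00 + $84,029.99 = $207,632.49
$207,632.49 exceeds the $146,000 cap, so the fee is capped at $146,000.00.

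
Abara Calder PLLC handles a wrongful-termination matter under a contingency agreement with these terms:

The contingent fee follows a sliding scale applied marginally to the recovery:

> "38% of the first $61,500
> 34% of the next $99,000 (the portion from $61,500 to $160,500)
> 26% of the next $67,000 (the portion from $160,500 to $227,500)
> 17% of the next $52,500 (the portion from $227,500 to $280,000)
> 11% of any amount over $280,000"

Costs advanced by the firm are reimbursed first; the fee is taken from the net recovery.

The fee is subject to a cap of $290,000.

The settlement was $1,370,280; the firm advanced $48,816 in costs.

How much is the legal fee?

$197,936.04

Fee base (net of costs): $1,370,280 − $48,816 = $1,321,464
First $61,500 at 38% = $23,370.00
Next $99,000 at 34% = $33,660.00
Next $67,000 at 26% = $17,420.00
Next $52,500 at 17% = $8,925.00
Remaining $1,041,464 at 11% = $114,561.04
Fee: $23,370.00 + $33,660.00 + $17,420.00 + $8,925.00 + $114,561.04 = $197,936.04
$197,936.04 is under the $290,000 cap.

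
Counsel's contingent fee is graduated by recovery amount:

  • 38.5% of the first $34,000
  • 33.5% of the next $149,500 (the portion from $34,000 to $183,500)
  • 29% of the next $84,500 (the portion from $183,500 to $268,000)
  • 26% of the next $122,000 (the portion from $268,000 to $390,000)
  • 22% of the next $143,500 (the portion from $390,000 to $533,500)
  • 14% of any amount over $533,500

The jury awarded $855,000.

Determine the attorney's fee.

$195,977.50

First $34,000 at 38.5% = $13,090.00
Next $149,500 at 33.5% = $50,082.50
Next $84,500 at 29% = $24,505.00
Next $122,000 at 26% = $31,720.00
Next $143,500 at 22% = $31,570.00
Remaining $321,500 at 14% = $45,010.00
Fee: $13,090.00 + $50,082.50 + $24,505.00 + $31,720.00 + $31,570.00 + $45,010.00 = $195,977.50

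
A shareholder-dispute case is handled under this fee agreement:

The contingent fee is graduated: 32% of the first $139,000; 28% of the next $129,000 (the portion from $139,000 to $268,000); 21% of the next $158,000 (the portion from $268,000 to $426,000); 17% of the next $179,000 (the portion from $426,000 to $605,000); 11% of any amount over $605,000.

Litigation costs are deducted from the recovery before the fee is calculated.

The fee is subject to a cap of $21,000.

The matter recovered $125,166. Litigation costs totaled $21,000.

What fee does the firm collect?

$21,000.00

Fee base (net of costs): $125,166 − $21,000 = $104,166
First $104,166 at 32% = $33,333.12
$33,333.12 exceeds the $21,000 cap, so the fee is capped at $21,000.00.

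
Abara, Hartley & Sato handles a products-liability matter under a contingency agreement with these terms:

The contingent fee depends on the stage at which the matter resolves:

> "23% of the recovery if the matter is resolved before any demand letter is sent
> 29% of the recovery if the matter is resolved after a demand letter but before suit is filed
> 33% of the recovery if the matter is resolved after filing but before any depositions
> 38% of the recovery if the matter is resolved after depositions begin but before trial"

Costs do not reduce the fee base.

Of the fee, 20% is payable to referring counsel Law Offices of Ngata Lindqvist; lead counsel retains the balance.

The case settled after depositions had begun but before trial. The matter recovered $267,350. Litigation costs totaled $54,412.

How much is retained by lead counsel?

Fee base is the gross recovery, $267,350; costs are reimbursed separately.
The matter settled after depositions had begun but before trial, so the 38% rate applies.
$267,350 × 38% = $101,593.00
Referral share: 20% of $101,593.00 = $20,318.60; lead counsel retains $101,593.00 − $20,318.60 = $81,274.40.

$81,274.40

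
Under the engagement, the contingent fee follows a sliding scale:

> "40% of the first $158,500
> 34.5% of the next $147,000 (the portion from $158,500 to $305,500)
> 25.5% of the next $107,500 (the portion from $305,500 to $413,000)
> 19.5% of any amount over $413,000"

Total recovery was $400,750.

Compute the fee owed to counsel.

First $158,500 at 40% = $63,400.00
Next $147,000 at 34.5% = $50,715.00
Remaining $95,250 at 25.5% = $24,288.75
Fee: $63,400.00 + $50,715.00 + $24,288.75 = $138,403.75

$138,403.75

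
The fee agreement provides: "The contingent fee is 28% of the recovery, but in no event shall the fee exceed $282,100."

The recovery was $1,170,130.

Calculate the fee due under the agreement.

28% of $1,170,130 = $327,636.40
That exceeds the $282,100 cap, so the fee is capped at $282,100.

$282,100.00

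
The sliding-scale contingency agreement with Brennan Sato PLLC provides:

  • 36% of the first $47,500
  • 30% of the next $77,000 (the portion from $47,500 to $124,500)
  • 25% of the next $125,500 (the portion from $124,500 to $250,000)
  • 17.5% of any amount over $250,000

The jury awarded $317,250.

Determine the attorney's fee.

$83,343.75

First $47,500 at 36% = $17,100.00
Next $77,000 at 30% = $23,100.00
Next $125,500 at 25% = $31,375.00
Remaining $67,250 at 17.5% = $11,768.75
Fee: $17,100.00 + $23,100.00 + $31,375.00 + $11,768.75 = $83,343.75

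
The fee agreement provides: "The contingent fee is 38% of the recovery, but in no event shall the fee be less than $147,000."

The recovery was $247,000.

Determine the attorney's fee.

38% of $247,000 = $93,860.00
That is below the $147,000 minimum, so the minimum applies.

$147,000.00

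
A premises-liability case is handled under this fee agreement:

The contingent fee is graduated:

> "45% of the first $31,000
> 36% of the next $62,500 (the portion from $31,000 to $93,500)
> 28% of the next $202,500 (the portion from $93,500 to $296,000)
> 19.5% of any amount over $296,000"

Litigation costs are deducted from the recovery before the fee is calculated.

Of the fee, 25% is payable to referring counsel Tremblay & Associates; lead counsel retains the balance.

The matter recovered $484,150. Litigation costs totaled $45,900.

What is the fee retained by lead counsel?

Fee base (net of costs): $484,150 − $45,900 = $438,250
First $31,000 at 45% = $13,950.00
Next $62,500 at 36% = $22,500.00
Next $202,500 at 28% = $56,700.00
Remaining $142,250 at 19.5% = $27,738.75
Fee: $13,950.00 + $22,500.00 + $56,700.00 + $27,738.75 = $120,888.75
Referral share: 25% of $120,888.75 = $30,222.19; lead counsel retains $120,888.75 − $30,222.19 = $90,666.56.

$90,666.56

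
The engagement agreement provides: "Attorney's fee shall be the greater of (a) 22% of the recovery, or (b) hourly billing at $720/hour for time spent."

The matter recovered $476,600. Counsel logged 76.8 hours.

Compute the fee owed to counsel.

(a) 22% of $476,600 = $104,852.00
(b) 76.8 × $720 = $55,296.00
The greater is (a): $104,852.00.

$104,852.00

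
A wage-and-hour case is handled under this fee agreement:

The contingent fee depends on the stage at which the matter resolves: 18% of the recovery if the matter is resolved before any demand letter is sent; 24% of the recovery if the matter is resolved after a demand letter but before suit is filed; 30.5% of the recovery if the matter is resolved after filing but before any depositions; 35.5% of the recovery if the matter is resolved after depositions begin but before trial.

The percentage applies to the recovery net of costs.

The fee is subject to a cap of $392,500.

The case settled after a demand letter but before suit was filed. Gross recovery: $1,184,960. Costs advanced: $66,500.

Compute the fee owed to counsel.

$268,430.40

Fee base (net of costs): $1,184,960 − $66,500 = $1,118,460
The matter settled after a demand letter but before suit was filed, so the 24% rate applies.
$1,118,460 × 24% = $268,430.40
$268,430.40 is under the $392,500 cap.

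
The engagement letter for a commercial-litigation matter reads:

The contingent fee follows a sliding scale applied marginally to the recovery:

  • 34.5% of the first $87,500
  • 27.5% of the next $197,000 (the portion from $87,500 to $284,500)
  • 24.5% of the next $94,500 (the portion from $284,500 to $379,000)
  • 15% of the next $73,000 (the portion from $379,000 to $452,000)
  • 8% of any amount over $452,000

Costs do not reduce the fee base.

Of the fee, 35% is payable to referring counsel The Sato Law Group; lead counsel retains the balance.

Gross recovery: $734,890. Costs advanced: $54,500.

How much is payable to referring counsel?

$49,383.67

Fee base is the gross recovery, $734,890; costs are reimbursed separately.
First $87,500 at 34.5% = $30,187.50
Next $197,000 at 27.5% = $54,175.00
Next $94,500 at 24.5% = $23,152.50
Next $73,000 at 15% = $10,950.00
Remaining $282,890 at 8% = $22,631.20
Fee: $30,187.50 + $54,175.00 + $23,152.50 + $10,950.00 + $22,631.20 = $141,096.20
Referral share: 35% of $141,096.20 = $49,383.67; lead counsel retains $141,096.20 − $49,383.67 = $91,712.53.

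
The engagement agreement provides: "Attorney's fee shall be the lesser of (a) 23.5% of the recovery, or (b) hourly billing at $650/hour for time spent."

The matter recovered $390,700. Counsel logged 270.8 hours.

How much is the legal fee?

$91,814.50

(a) 23.5% of $390,700 = $91,814.50
(b) 270.8 × $650 = $176,020.00
The lesser is (a): $91,814.50.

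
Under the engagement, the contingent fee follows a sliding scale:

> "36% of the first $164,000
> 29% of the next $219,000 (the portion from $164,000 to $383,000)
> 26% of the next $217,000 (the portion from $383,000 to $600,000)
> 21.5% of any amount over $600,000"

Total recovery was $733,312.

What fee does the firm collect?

$207,632.08

First $164,000 at 36% = $59,040.00
Next $219,000 at 29% = $63,510.00
Next $217,000 at 26% = $56,420.00
Remaining $133,312 at 21.5% = $28,662.08
Fee: $59,040.00 + $63,510.00 + $56,420.00 + $28,662.08 = $207,632.08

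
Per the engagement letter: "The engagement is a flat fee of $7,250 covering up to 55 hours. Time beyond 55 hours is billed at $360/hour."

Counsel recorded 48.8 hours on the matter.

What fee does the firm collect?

48.8 hours is within the 55-hour scope; only the flat fee applies.

$7,250.00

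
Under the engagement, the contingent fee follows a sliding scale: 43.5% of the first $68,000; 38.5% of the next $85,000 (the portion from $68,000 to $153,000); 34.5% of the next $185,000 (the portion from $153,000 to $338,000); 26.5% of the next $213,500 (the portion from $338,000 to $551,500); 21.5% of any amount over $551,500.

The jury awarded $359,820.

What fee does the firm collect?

$131,912.30

First $68,000 at 43.5% = $29,580.00
Next $85,000 at 38.5% = $32,725.00
Next $185,000 at 34.5% = $63,825.00
Remaining $21,820 at 26.5% = $5,782.30
Fee: $29,580.00 + $32,725.00 + $63,825.00 + $5,782.30 = $131,912.30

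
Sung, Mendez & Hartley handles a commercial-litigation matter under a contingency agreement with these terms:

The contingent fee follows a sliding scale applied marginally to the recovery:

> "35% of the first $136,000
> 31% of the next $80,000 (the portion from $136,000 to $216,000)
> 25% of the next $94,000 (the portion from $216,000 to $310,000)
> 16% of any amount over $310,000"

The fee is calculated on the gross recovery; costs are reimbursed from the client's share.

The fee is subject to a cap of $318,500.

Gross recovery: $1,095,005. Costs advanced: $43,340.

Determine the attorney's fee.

$221,500.80

Fee base is the gross recovery, $1,095,005; costs are reimbursed separately.
First $136,000 at 35% = $47,600.00
Next $80,000 at 31% = $24,800.00
Next $94,000 at 25% = $23,500.00
Remaining $785,005 at 16% = $125,600.80
Fee: $47,600.00 + $24,800.00 + $23,500.00 + $125,600.80 = $221,500.80
$221,500.80 is under the $318,500 cap.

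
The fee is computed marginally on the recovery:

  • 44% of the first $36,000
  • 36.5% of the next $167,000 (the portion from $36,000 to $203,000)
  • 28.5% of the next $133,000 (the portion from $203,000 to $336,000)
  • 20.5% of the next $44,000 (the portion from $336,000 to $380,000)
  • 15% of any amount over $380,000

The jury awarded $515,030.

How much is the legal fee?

First $36,000 at 44% = $15,840.00
Next $167,000 at 36.5% = $60,955.00
Next $133,000 at 28.5% = $37,905.00
Next $44,000 at 20.5% = $9,020.00
Remaining $135,030 at 15% = $20,254.50
Fee: $15,840.00 + $60,955.00 + $37,905.00 + $9,020.00 + $20,254.50 = $143,974.50

$143,974.50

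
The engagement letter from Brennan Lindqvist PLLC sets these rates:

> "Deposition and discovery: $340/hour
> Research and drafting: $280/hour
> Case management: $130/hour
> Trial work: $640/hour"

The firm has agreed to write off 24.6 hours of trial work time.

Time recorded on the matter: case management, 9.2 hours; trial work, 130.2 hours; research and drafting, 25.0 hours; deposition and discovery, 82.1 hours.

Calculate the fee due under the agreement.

Deposition and discovery: 82.1 × $340 = $27,914.00
Research and drafting: 25.0 × $280 = $7,000.00
Case management: 9.2 × $130 = $1,196.00
Trial work: 130.2 × $640 = $83,328.00
Subtotal: $119,438.00
Write-off: 24.6 × $640 = $15,744.00
Total: $119,438.00 − $15,744.00 = $103,694.00

$103,694.00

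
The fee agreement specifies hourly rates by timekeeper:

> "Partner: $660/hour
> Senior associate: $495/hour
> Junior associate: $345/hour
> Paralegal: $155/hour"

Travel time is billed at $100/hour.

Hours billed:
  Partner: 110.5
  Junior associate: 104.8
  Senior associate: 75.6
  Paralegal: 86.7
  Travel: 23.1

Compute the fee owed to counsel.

Partner: 110.5 × $660 = $72,930.00
Senior associate: 75.6 × $495 = $37,422.00
Junior associate: 104.8 × $345 = $36,156.00
Paralegal: 86.7 × $155 = $13,438.50
Subtotal: $72,930.00 + $37,422.00 + $36,156.00 + $13,438.50 = $159,946.50
Travel: 23.1 × $100 = $2,310.00
Total: $159,946.50 + $2,310.00 = $162,256.50

$162,256.50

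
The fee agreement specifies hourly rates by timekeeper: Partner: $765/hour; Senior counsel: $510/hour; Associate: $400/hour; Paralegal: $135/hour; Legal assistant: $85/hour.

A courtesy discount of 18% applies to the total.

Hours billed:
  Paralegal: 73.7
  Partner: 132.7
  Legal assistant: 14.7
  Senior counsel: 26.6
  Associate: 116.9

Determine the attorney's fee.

$141,893.21

Partner: 132.7 × $765 = $101,515.50
Senior counsel: 26.6 × $510 = $13,566.00
Associate: 116.9 × $400 = $46,760.00
Paralegal: 73.7 × $135 = $9,949.50
Legal assistant: 14.7 × $85 = $1,249.50
Subtotal: $173,040.50
Less 18% discount: −$31,147.29
Total: $173,040.50 − $31,147.29 = $141,893.21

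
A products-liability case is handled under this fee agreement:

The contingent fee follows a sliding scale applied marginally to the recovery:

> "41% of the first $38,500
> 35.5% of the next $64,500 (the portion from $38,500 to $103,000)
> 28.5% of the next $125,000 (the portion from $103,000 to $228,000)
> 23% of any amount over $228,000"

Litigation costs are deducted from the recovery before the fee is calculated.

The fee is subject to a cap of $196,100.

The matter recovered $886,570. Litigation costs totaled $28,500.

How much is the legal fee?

$196,100.00

Fee base (net of costs): $886,570 − $28,500 = $858,070
First $38,500 at 41% = $15,785.00
Next $64,500 at 35.5% = $22,897.50
Next $125,000 at 28.5% = $35,625.00
Remaining $630,070 at 23% = $144,916.10
Fee: $15,785.00 + $22,897.50 + $35,625.00 + $144,916.10 = $219,223.60
$219,223.60 exceeds the $196,100 cap, so the fee is capped at $196,100.00.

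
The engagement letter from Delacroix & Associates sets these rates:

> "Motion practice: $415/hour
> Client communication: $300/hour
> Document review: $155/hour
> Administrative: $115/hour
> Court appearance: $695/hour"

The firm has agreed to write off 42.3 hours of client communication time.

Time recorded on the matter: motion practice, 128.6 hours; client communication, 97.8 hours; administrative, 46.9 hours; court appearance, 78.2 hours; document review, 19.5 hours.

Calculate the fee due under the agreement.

$132,784.00

Motion practice: 128.6 × $415 = $53,369.00
Client communication: 97.8 × $300 = $29,340.00
Document review: 19.5 × $155 = $3,022.50
Administrative: 46.9 × $115 = $5,393.50
Court appearance: 78.2 × $695 = $54,349.00
Subtotal: $145,474.00
Write-off: 42.3 × $300 = $12,690.00
Total: $145,474.00 − $12,690.00 = $132,784.00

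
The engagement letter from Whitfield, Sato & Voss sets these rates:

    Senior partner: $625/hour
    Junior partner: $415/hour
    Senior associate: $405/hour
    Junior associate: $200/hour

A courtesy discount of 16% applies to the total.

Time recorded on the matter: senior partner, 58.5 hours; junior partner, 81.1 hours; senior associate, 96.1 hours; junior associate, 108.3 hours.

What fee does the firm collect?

Senior partner: 58.5 × $625 = $36,562.50
Junior partner: 81.1 × $415 = $33,656.50
Senior associate: 96.1 × $405 = $38,920.50
Junior associate: 108.3 × $200 = $21,660.00
Subtotal: $130,799.50
Less 16% discount: −$20,927.92
Total: $130,799.50 − $20,927.92 = $109,871.58

$109,871.58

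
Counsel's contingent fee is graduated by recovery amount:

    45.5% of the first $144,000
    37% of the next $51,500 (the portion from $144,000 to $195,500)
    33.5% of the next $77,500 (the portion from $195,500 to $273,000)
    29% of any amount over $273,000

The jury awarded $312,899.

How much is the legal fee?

First $144,000 at 45.5% = $65,520.00
Next $51,500 at 37% = $19,055.00
Next $77,500 at 33.5% = $25,962.50
Remaining $39,899 at 29% = $11,570.71
Fee: $65,520.00 + $19,055.00 + $25,962.50 + $11,570.71 = $122,108.21

$122,108.21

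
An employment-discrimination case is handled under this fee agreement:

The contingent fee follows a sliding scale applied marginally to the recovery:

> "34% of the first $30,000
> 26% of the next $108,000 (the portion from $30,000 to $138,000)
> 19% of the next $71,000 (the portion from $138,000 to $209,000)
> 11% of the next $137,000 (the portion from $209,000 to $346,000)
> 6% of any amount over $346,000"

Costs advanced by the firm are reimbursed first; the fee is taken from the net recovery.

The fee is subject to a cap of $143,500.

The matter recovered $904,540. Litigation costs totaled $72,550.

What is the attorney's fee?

Fee base (net of costs): $904,540 − $72,550 = $831,990
First $30,000 at 34% = $10,200.00
Next $108,000 at 26% = $28,080.00
Next $71,000 at 19% = $13,490.00
Next $137,000 at 11% = $15,070.00
Remaining $485,990 at 6% = $29,159.40
Fee: $10,200.00 + $28,080.00 + $13,490.00 + $15,070.00 + $29,159.40 = $95,999.40
$95,999.40 is under the $143,500 cap.

$95,999.40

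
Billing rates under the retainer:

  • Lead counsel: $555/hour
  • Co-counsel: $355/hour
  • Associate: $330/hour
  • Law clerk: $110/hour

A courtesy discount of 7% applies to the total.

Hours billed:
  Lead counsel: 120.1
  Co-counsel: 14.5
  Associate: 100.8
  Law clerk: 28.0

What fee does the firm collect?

Lead counsel: 120.1 × $555 = $66,655.50
Co-counsel: 14.5 × $355 = $5,147.50
Associate: 100.8 × $330 = $33,264.00
Law clerk: 28.0 × $110 = $3,080.00
Subtotal: $108,147.00
Less 7% discount: −$7,570.29
Total: $108,147.00 − $7,570.29 = $100,576.71

$100,576.71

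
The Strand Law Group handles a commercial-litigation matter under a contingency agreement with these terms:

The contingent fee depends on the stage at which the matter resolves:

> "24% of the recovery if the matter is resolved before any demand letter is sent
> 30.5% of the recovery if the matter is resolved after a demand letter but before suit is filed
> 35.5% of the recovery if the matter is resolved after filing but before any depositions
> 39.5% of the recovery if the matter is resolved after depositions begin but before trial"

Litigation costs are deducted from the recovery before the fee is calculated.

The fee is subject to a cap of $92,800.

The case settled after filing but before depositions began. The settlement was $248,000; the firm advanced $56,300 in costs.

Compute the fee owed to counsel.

Fee base (net of costs): $248,000 − $56,300 = $191,700
The matter settled after filing but before depositions began, so the 35.5% rate applies.
$191,700 × 35.5% = $68,053.50
$68,053.50 is under the $92,800 cap.

$68,053.50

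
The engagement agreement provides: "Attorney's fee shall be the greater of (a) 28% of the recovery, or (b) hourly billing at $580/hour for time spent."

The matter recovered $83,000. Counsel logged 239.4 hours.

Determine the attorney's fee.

(a) 28% of $83,000 = $23,240.00
(b) 239.4 × $580 = $138,852.00
The greater is (b): $138,852.00.

$138,852.00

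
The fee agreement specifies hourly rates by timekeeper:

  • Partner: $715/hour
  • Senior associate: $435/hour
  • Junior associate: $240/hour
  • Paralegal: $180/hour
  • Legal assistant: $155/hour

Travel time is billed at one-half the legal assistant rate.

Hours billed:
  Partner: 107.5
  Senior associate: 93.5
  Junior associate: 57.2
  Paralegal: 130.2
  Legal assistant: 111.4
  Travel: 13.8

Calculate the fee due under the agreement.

$173,035.50

Partner: 107.5 × $715 = $76,862.50
Senior associate: 93.5 × $435 = $40,672.50
Junior associate: 57.2 × $240 = $13,728.00
Paralegal: 130.2 × $180 = $23,436.00
Legal assistant: 111.4 × $155 = $17,267.00
Subtotal: $76,862.50 + $40,672.50 + $13,728.00 + $23,436.00 + $17,267.00 = $171,966.00
Travel: 13.8 × ($155 ÷ 2) = 13.8 × $77.50 = $1,069.50
Total: $171,966.00 + $1,069.50 = $173,035.50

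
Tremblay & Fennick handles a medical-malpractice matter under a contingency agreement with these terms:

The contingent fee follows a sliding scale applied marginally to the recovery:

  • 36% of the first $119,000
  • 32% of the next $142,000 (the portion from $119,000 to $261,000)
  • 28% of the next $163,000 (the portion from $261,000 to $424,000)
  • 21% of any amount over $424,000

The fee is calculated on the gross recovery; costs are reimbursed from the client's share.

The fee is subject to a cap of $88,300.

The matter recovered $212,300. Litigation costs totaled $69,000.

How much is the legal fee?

Fee base is the gross recovery, $212,300; costs are reimbursed separately.
First $119,000 at 36% = $42,840.00
Remaining $93,300 at 32% = $29,856.00
Fee: $42,840.00 + $29,856.00 = $72,696.00
$72,696.00 is under the $88,300 cap.

$72,696.00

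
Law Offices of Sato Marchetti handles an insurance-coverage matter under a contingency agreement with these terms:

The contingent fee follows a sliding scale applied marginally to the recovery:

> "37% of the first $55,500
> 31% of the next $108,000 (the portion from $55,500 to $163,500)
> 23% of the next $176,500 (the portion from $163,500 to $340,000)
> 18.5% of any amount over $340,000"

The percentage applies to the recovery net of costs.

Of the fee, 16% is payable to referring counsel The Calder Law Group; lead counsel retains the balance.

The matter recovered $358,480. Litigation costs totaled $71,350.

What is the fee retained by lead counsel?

$69,257.92

Fee base (net of costs): $358,480 − $71,350 = $287,130
First $55,500 at 37% = $20,535.00
Next $108,000 at 31% = $33,480.00
Remaining $123,630 at 23% = $28,434.90
Fee: $20,535.00 + $33,480.00 + $28,434.90 = $82,449.90
Referral share: 16% of $82,449.90 = $13,191.98; lead counsel retains $82,449.90 − $13,191.98 = $69,257.92.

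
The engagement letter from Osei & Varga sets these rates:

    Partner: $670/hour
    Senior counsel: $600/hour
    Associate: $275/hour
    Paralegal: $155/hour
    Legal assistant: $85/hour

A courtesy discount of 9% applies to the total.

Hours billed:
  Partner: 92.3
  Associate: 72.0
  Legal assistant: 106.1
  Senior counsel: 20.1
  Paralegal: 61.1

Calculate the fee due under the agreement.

Partner: 92.3 × $670 = $61,841.00
Senior counsel: 20.1 × $600 = $12,060.00
Associate: 72.0 × $275 = $19,800.00
Paralegal: 61.1 × $155 = $9,470.50
Legal assistant: 106.1 × $85 = $9,018.50
Subtotal: $112,190.00
Less 9% discount: −$10,097.10
Total: $112,190.00 − $10,097.10 = $102,092.90

$102,092.90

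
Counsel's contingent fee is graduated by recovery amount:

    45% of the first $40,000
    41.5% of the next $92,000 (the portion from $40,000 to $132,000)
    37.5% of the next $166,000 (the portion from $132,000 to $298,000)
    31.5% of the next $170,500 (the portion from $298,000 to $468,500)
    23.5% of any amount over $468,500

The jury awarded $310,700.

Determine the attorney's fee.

First $40,000 at 45% = $18,000.00
Next $92,000 at 41.5% = $38,180.00
Next $166,000 at 37.5% = $62,250.00
Remaining $12,700 at 31.5% = $4,000.50
Fee: $18,000.00 + $38,180.00 + $62,250.00 + $4,000.50 = $122,430.50

$122,430.50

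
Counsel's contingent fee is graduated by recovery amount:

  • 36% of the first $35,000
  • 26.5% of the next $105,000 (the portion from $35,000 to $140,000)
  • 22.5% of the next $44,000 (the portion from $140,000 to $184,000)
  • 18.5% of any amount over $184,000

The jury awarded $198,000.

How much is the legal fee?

First $35,000 at 36% = $12,600.00
Next $105,000 at 26.5% = $27,825.00
Next $44,000 at 22.5% = $9,900.00
Remaining $14,000 at 18.5% = $2,590.00
Fee: $12,600.00 + $27,825.00 + $9,900.00 + $2,590.00 = $52,915.00

$52,915.00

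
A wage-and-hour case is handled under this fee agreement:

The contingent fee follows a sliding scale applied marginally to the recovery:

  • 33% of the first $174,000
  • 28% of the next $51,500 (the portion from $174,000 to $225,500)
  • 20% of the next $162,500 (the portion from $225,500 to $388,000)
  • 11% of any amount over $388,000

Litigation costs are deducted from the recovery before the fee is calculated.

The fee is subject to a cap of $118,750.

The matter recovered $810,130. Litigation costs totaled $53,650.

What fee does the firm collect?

Fee base (net of costs): $810,130 − $53,650 = $756,480
First $174,000 at 33% = $57,420.00
Next $51,500 at 28% = $14,420.00
Next $162,500 at 20% = $32,500.00
Remaining $368,480 at 11% = $40,532.80
Fee: $57,420.00 + $14,420.00 + $32,500.00 + $40,532.80 = $144,872.80
$144,872.80 exceeds the $118,750 cap, so the fee is capped at $118,750.00.

$118,750.00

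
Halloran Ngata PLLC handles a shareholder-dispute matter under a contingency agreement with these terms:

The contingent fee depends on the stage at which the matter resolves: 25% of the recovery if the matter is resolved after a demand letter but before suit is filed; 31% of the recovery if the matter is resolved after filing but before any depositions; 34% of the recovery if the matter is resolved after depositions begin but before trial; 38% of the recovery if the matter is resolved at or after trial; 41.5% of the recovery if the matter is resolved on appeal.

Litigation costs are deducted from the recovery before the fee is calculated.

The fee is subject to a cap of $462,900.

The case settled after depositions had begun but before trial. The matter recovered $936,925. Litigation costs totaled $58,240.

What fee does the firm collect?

$298,752.90

Fee base (net of costs): $936,925 − $58,240 = $878,685
The matter settled after depositions had begun but before trial, so the 34% rate applies.
$878,685 × 34% = $298,752.90
$298,752.90 is under the $462,900 cap.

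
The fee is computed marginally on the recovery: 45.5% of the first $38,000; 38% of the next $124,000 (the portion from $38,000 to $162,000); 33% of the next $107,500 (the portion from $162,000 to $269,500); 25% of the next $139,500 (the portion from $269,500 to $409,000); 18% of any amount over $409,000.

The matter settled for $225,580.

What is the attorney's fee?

First $38,000 at 45.5% = $17,290.00
Next $124,000 at 38% = $47,120.00
Remaining $63,580 at 33% = $20,981.40
Fee: $17,290.00 + $47,120.00 + $20,981.40 = $85,391.40

$85,391.40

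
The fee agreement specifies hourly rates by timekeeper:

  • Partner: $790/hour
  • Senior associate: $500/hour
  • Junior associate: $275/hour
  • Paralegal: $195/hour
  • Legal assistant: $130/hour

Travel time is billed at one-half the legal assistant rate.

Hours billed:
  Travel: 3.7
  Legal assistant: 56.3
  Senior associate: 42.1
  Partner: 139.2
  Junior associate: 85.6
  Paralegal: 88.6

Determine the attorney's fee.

$179,394.50

Partner: 139.2 × $790 = $109,968.00
Senior associate: 42.1 × $500 = $21,050.00
Junior associate: 85.6 × $275 = $23,540.00
Paralegal: 88.6 × $195 = $17,277.00
Legal assistant: 56.3 × $130 = $7,319.00
Subtotal: $109,968.00 + $21,050.00 + $23,540.00 + $17,277.00 + $7,319.00 = $179,154.00
Travel: 3.7 × ($130 ÷ 2) = 3.7 × $65.00 = $240.50
Total: $179,154.00 + $240.50 = $179,394.50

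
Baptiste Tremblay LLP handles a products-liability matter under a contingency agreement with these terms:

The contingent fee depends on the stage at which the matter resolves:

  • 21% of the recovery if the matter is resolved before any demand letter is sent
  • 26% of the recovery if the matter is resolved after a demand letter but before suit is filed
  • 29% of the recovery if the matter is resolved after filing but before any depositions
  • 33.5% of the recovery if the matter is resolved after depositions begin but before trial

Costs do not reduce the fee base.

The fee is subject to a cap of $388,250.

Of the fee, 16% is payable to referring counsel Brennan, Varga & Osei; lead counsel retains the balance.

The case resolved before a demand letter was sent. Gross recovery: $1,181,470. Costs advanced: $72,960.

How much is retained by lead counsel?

$208,411.31

Fee base is the gross recovery, $1,181,470; costs are reimbursed separately.
The matter resolved before a demand letter was sent, so the 21% rate applies.
$1,181,470 × 21% = $248,108.70
$248,108.70 is under the $388,250 cap.
Referral share: 16% of $248,108.70 = $39,697.39; lead counsel retains $248,108.70 − $39,697.39 = $208,411.31.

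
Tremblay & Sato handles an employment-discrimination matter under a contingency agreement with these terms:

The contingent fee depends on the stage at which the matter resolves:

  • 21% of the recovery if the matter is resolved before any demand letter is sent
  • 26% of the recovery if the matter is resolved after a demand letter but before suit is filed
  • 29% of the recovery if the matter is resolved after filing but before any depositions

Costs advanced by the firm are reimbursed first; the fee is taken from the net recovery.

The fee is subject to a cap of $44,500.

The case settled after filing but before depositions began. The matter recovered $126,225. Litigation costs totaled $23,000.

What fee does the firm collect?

Fee base (net of costs): $126,225 − $23,000 = $103,225
The matter settled after filing but before depositions began, so the 29% rate applies.
$103,225 × 29% = $29,935.25
$29,935.25 is under the $44,500 cap.

$29,935.25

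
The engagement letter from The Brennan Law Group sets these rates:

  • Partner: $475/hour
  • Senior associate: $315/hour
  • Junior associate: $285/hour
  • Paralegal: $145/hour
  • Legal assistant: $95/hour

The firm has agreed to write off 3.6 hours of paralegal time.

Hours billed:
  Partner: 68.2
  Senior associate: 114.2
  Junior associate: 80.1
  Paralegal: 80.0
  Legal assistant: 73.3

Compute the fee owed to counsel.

$109,238.00

Partner: 68.2 × $475 = $32,395.00
Senior associate: 114.2 × $315 = $35,973.00
Junior associate: 80.1 × $285 = $22,828.50
Paralegal: 80.0 × $145 = $11,600.00
Legal assistant: 73.3 × $95 = $6,963.50
Subtotal: $109,760.00
Write-off: 3.6 × $145 = $522.00
Total: $109,760.00 − $522.00 = $109,238.00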